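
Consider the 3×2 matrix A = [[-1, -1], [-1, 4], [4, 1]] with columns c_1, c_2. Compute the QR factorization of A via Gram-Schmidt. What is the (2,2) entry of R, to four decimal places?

c_1 = (-1, -1, 4); ‖c_1‖ = 4.2426, so q_1 = (-0.2357, -0.2357, 0.9428).
q_1·c_2 = (-0.2357)·(-1) + (-0.2357)·4 + 0.9428·1 = 0.2357.
u_2 = c_2 − 0.2357·q_1 = (-0.9444, 4.0556, 0.7778).
r_{22} = ‖u_2‖ = 4.2361.

r_{22} = 4.2361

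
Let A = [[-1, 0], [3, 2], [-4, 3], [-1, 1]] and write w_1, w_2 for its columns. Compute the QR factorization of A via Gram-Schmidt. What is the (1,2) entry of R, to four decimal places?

r_{12} = -1.3472

w_1 = (-1, 3, -4, -1); ‖w_1‖ = 5.1962, so e_1 = (-0.1925, 0.5774, -0.7698, -0.1925).
r_{12} = e_1·w_2 = -1.3472.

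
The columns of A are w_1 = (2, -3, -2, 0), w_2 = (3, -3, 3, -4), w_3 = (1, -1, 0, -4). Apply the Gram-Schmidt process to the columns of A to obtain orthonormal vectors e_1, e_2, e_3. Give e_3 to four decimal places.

e_3 = (-0.2200, 0.2300, -0.5650, -0.7612)

e_1 = w_1/‖w_1‖ = (2, -3, -2, 0)/4.1231 = (0.4851, -0.7276, -0.4851, 0.0000).
r_{12} = e_1·w_2 = 2.1828.
u_2 = w_2 − 2.1828·e_1 = (1.9412, -1.4118, 4.0588, -4.0000).
‖u_2‖ = 6.1835, so e_2 = (0.3139, -0.2283, 0.6564, -0.6469).
r_{13} = e_1·w_3 = 1.2127; r_{23} = e_2·w_3 = 3.1298.
u_3 = w_3 − 1.2127·e_1 − 3.1298·e_2 = (-0.5708, 0.5969, -1.4662, -1.9754).
‖u_3‖ = 2.5950, so e_3 = (-0.2200, 0.2300, -0.5650, -0.7612).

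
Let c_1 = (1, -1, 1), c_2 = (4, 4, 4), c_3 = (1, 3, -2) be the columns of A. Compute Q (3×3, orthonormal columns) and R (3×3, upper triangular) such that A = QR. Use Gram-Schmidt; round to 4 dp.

q_1 = c_1/‖c_1‖ = (1, -1, 1)/1.7321 = (0.5774, -0.5774, 0.5774).
r_{12} = q_1·c_2 = 2.3094.
u_2 = c_2 − 2.3094·q_1 = (2.6667, 5.3333, 2.6667).
‖u_2‖ = 6.5320, so q_2 = (0.4082, 0.8165, 0.4082).
r_{13} = q_1·c_3 = -2.3094; r_{23} = q_2·c_3 = 2.0412.
u_3 = c_3 + 2.3094·q_1 − 2.0412·q_2 = (1.5000, 0.0000, -1.5000).
‖u_3‖ = 2.1213, so q_3 = (0.7071, 0.0000, -0.7071).

Q = [[0.5774, 0.4082, 0.7071], [-0.5774, 0.8165, 0.0000], [0.5774, 0.4082, -0.7071]], R = [[1.7321, 2.3094, -2.3094], [0.0000, 6.5320, 2.0412], [0.0000, 0.0000, 2.1213]]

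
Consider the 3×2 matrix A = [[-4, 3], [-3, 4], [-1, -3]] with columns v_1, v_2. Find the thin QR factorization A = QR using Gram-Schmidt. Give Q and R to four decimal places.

v_1 = (-4, -3, -1); ‖v_1‖ = 5.0990, so q_1 = (-0.7845, -0.5883, -0.1961).
q_1·v_2 = (-0.7845)·3 + (-0.5883)·4 + (-0.1961)·(-3) = -4.1184.
u_2 = v_2 + 4.1184·q_1 = (-0.2308, 1.5769, -3.8077).
‖u_2‖ = 4.1278, so q_2 = (-0.0559, 0.3820, -0.9225).

Q = [[-0.7845, -0.0559], [-0.5883, 0.3820], [-0.1961, -0.9225]], R = [[5.0990, -4.1184], [0.0000, 4.1278]]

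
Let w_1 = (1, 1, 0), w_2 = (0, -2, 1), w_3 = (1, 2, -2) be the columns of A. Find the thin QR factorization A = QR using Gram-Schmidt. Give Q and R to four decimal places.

w_1 = (1, 1, 0); ‖w_1‖ = 1.4142, so q_1 = (0.7071, 0.7071, 0.0000).
q_1·w_2 = 0.7071·0 + 0.7071·(-2) + 0.0000·1 = -1.4142.
u_2 = w_2 + 1.4142·q_1 = (1.0000, -1.0000, 1.0000).
‖u_2‖ = 1.7321, so q_2 = (0.5774, -0.5774, 0.5774).
q_1·w_3 = 0.7071·1 + 0.7071·2 + 0.0000·(-2) = 2.1213; q_2·w_3 = 0.5774·1 + (-0.5774)·2 + 0.5774·(-2) = -1.7321.
u_3 = w_3 − 2.1213·q_1 + 1.7321·q_2 = (0.5000, -0.5000, -1.0000).
‖u_3‖ = 1.2247, so q_3 = (0.4082, -0.4082, -0.8165).

Q = [[0.7071, 0.5774, 0.4082], [0.7071, -0.5774, -0.4082], [0.0000, 0.5774, -0.8165]], R = [[1.4142, -1.4142, 2.1213], [0.0000, 1.7321, -1.7321], [0.0000, 0.0000, 1.2247]]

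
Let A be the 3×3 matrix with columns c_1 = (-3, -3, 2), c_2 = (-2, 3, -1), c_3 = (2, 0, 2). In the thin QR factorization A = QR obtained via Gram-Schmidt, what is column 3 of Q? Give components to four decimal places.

c_1 = (-3, -3, 2); ‖c_1‖ = 4.6904, so e_1 = (-0.6396, -0.6396, 0.4264).
e_1·c_2 = (-0.6396)·(-2) + (-0.6396)·3 + 0.4264·(-1) = -1.0660.
u_2 = c_2 + 1.0660·e_1 = (-2.6818, 2.3182, -0.5455).
‖u_2‖ = 3.5866, so e_2 = (-0.7477, 0.6463, -0.1521).
e_1·c_3 = (-0.6396)·2 + (-0.6396)·0 + 0.4264·2 = -0.4264; e_2·c_3 = (-0.7477)·2 + 0.6463·0 + (-0.1521)·2 = -1.7996.
u_3 = c_3 + 0.4264·e_1 + 1.7996·e_2 = (0.3816, 0.8905, 1.9081).
‖u_3‖ = 2.1400, so e_3 = (0.1783, 0.4161, 0.8917).

e_3 = (0.1783, 0.4161, 0.8917)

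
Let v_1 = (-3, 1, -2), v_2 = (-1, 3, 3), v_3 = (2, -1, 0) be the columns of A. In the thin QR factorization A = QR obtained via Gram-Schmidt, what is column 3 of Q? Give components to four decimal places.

v_1 = (-3, 1, -2); ‖v_1‖ = 3.7417, so e_1 = (-0.8018, 0.2673, -0.5345).
e_1·v_2 = (-0.8018)·(-1) + 0.2673·3 + (-0.5345)·3 = 0.0000.
u_2 = v_2 + 0.0000·e_1 = (-1.0000, 3.0000, 3.0000).
‖u_2‖ = 4.3589, so e_2 = (-0.2294, 0.6882, 0.6882).
e_1·v_3 = (-0.8018)·2 + 0.2673·(-1) + (-0.5345)·0 = -1.8708; e_2·v_3 = (-0.2294)·2 + 0.6882·(-1) + 0.6882·0 = -1.1471.
u_3 = v_3 + 1.8708·e_1 + 1.1471·e_2 = (0.2368, 0.2895, -0.2105).
‖u_3‖ = 0.4292, so e_3 = (0.5518, 0.6745, -0.4905).

e_3 = (0.5518, 0.6745, -0.4905)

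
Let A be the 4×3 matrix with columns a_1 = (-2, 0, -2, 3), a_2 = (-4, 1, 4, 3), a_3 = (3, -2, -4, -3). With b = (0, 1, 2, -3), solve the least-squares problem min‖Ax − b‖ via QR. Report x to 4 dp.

a_1 = (-2, 0, -2, 3); ‖a_1‖ = 4.1231, so e_1 = (-0.4851, 0.0000, -0.4851, 0.7276).
e_1·a_2 = (-0.4851)·(-4) + 0.0000·1 + (-0.4851)·4 + 0.7276·3 = 2.1828.
u_2 = a_2 − 2.1828·e_1 = (-2.9412, 1.0000, 5.0588, 1.4118).
‖u_2‖ = 6.1021, so e_2 = (-0.4820, 0.1639, 0.8290, 0.2314).
e_1·a_3 = (-0.4851)·3 + 0.0000·(-2) + (-0.4851)·(-4) + 0.7276·(-3) = -1.6977; e_2·a_3 = (-0.4820)·3 + 0.1639·(-2) + 0.8290·(-4) + 0.2314·(-3) = -5.7840.
u_3 = a_3 + 1.6977·e_1 + 5.7840·e_2 = (-0.6114, -1.0521, -0.0284, -0.4265).
‖u_3‖ = 1.2898, so e_3 = (-0.4740, -0.8158, -0.0220, -0.3307).
Qᵀb = (-3.1530, 1.1279, 0.1323).
Back-substitute: x_3 = 0.1323/1.2898 = 0.1026.
x_2 = (1.1279 + 5.7840·0.1026)/6.1021 = 0.2821.
x_1 = (-3.1530 − 2.1828·0.2821 + 1.6977·0.1026)/4.1231 = -0.8718.

x = (-0.8718, 0.2821, 0.1026)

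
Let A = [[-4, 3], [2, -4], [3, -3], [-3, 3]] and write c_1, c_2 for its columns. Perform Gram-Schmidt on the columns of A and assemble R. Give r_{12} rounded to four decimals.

c_1 = (-4, 2, 3, -3); ‖c_1‖ = 6.1644, so q_1 = (-0.6489, 0.3244, 0.4867, -0.4867).
r_{12} = q_1·c_2 = -6.1644.

r_{12} = -6.1644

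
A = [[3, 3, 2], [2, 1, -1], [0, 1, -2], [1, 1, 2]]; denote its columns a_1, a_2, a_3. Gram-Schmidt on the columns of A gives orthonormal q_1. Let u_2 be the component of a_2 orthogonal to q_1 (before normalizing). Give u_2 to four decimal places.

u_2 = (0.4286, -0.7143, 1.0000, 0.1429)

q_1 = a_1/‖a_1‖ = (3, 2, 0, 1)/3.7417 = (0.8018, 0.5345, 0.0000, 0.2673).
r_{12} = q_1·a_2 = 3.2071.
u_2 = a_2 − 3.2071·q_1 = (0.4286, -0.7143, 1.0000, 0.1429).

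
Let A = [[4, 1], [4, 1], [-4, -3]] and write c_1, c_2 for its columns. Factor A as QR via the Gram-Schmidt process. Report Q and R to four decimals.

Q = [[0.5774, -0.4082], [0.5774, -0.4082], [-0.5774, -0.8165]], R = [[6.9282, 2.8868], [0.0000, 1.6330]]

c_1 = (4, 4, -4); ‖c_1‖ = 6.9282, so q_1 = (0.5774, 0.5774, -0.5774).
q_1·c_2 = 0.5774·1 + 0.5774·1 + (-0.5774)·(-3) = 2.8868.
u_2 = c_2 − 2.8868·q_1 = (-0.6667, -0.6667, -1.3333).
‖u_2‖ = 1.6330, so q_2 = (-0.4082, -0.4082, -0.8165).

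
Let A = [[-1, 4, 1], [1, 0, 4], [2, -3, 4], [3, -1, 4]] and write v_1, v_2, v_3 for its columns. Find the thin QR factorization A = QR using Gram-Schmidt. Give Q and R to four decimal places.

v_1 = (-1, 1, 2, 3); ‖v_1‖ = 3.8730, so q_1 = (-0.2582, 0.2582, 0.5164, 0.7746).
q_1·v_2 = (-0.2582)·4 + 0.2582·0 + 0.5164·(-3) + 0.7746·(-1) = -3.3566.
u_2 = v_2 + 3.3566·q_1 = (3.1333, 0.8667, -1.2667, 1.6000).
‖u_2‖ = 3.8384, so q_2 = (0.8163, 0.2258, -0.3300, 0.4168).
q_1·v_3 = (-0.2582)·1 + 0.2582·4 + 0.5164·4 + 0.7746·4 = 5.9386; q_2·v_3 = 0.8163·1 + 0.2258·4 + (-0.3300)·4 + 0.4168·4 = 2.0668.
u_3 = v_3 − 5.9386·q_1 − 2.0668·q_2 = (0.8462, 2.0000, 1.6154, -1.4615).
‖u_3‖ = 3.0760, so q_3 = (0.2751, 0.6502, 0.5252, -0.4751).

Q = [[-0.2582, 0.8163, 0.2751], [0.2582, 0.2258, 0.6502], [0.5164, -0.3300, 0.5252], [0.7746, 0.4168, -0.4751]], R = [[3.8730, -3.3566, 5.9386], [0.0000, 3.8384, 2.0668], [0.0000, 0.0000, 3.0760]]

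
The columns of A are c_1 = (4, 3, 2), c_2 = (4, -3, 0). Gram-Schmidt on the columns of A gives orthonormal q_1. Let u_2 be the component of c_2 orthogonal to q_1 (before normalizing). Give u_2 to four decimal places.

c_1 = (4, 3, 2); ‖c_1‖ = 5.3852, so q_1 = (0.7428, 0.5571, 0.3714).
q_1·c_2 = 0.7428·4 + 0.5571·(-3) + 0.3714·0 = 1.2999.
u_2 = c_2 − 1.2999·q_1 = (3.0345, -3.7241, -0.4828).

u_2 = (3.0345, -3.7241, -0.4828)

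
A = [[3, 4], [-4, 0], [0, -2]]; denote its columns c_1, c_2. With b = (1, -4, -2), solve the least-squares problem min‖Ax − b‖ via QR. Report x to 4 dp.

x = (0.7978, -0.0787)

c_1 = (3, -4, 0); ‖c_1‖ = 5.0000, so q_1 = (0.6000, -0.8000, 0.0000).
q_1·c_2 = 0.6000·4 + (-0.8000)·0 + 0.0000·(-2) = 2.4000.
u_2 = c_2 − 2.4000·q_1 = (2.5600, 1.9200, -2.0000).
‖u_2‖ = 3.7736, so q_2 = (0.6784, 0.5088, -0.5300).
Qᵀb = (3.8000, -0.2968).
Back-substitute: x_2 = -0.2968/3.7736 = -0.0787.
x_1 = (3.8000 − 2.4000·(-0.0787))/5.0000 = 0.7978.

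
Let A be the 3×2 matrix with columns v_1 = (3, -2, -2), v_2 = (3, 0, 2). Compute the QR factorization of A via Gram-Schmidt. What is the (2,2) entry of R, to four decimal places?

v_1 = (3, -2, -2); ‖v_1‖ = 4.1231, so e_1 = (0.7276, -0.4851, -0.4851).
e_1·v_2 = 0.7276·3 + (-0.4851)·0 + (-0.4851)·2 = 1.2127.
u_2 = v_2 − 1.2127·e_1 = (2.1176, 0.5882, 2.5882).
r_{22} = ‖u_2‖ = 3.3955.

r_{22} = 3.3955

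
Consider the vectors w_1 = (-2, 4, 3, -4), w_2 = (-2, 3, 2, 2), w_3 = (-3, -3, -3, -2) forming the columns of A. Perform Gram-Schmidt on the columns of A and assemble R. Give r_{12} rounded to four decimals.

r_{12} = 2.0870

w_1 = (-2, 4, 3, -4); ‖w_1‖ = 6.7082, so e_1 = (-0.2981, 0.5963, 0.4472, -0.5963).
r_{12} = e_1·w_2 = 2.0870.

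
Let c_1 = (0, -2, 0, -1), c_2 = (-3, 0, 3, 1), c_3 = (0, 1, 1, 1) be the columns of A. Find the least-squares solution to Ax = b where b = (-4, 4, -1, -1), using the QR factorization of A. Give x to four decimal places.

x = (-4.6000, 1.4000, -5.8000)

q_1 = c_1/‖c_1‖ = (0, -2, 0, -1)/2.2361 = (0.0000, -0.8944, 0.0000, -0.4472).
r_{12} = q_1·c_2 = -0.4472.
u_2 = c_2 + 0.4472·q_1 = (-3.0000, -0.4000, 3.0000, 0.8000).
‖u_2‖ = 4.3359, so q_2 = (-0.6919, -0.0923, 0.6919, 0.1845).
r_{13} = q_1·c_3 = -1.3416; r_{23} = q_2·c_3 = 0.7842.
u_3 = c_3 + 1.3416·q_1 − 0.7842·q_2 = (0.5426, -0.1277, 0.4574, 0.2553).
‖u_3‖ = 0.7649, so q_3 = (0.7093, -0.1669, 0.5980, 0.3338).
Qᵀb = (-3.1305, 1.5222, -4.4366).
Back-substitute: x_3 = -4.4366/0.7649 = -5.8000.
x_2 = (1.5222 − 0.7842·(-5.8000))/4.3359 = 1.4000.
x_1 = (-3.1305 + 0.4472·1.4000 + 1.3416·(-5.8000))/2.2361 = -4.6000.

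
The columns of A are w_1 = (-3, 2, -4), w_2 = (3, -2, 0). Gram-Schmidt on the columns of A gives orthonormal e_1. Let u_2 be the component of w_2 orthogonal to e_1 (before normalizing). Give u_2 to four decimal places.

e_1 = w_1/‖w_1‖ = (-3, 2, -4)/5.3852 = (-0.5571, 0.3714, -0.7428).
r_{12} = e_1·w_2 = -2.4140.
u_2 = w_2 + 2.4140·e_1 = (1.6552, -1.1034, -1.7931).

u_2 = (1.6552, -1.1034, -1.7931)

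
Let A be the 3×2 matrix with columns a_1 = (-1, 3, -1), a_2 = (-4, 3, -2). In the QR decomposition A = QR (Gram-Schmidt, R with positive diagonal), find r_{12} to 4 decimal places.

r_{12} = 4.5227

a_1 = (-1, 3, -1); ‖a_1‖ = 3.3166, so e_1 = (-0.3015, 0.9045, -0.3015).
r_{12} = e_1·a_2 = 4.5227.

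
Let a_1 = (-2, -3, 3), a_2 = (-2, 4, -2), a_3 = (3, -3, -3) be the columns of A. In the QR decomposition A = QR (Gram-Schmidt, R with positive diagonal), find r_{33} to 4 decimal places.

r_{33} = 2.9636

a_1 = (-2, -3, 3); ‖a_1‖ = 4.6904, so q_1 = (-0.4264, -0.6396, 0.6396).
q_1·a_2 = (-0.4264)·(-2) + (-0.6396)·4 + 0.6396·(-2) = -2.9848.
u_2 = a_2 + 2.9848·q_1 = (-3.2727, 2.0909, -0.0909).
‖u_2‖ = 3.8847, so q_2 = (-0.8425, 0.5382, -0.0234).
q_1·a_3 = (-0.4264)·3 + (-0.6396)·(-3) + 0.6396·(-3) = -1.2792; q_2·a_3 = (-0.8425)·3 + 0.5382·(-3) + (-0.0234)·(-3) = -4.0719.
u_3 = a_3 + 1.2792·q_1 + 4.0719·q_2 = (-0.9759, -1.6265, -2.2771).
r_{33} = ‖u_3‖ = 2.9636.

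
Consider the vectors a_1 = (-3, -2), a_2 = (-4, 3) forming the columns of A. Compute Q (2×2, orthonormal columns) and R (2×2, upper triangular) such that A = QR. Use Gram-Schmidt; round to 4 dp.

Q = [[-0.8321, -0.5547], [-0.5547, 0.8321]], R = [[3.6056, 1.6641], [0.0000, 4.7150]]

a_1 = (-3, -2); ‖a_1‖ = 3.6056, so e_1 = (-0.8321, -0.5547).
e_1·a_2 = (-0.8321)·(-4) + (-0.5547)·3 = 1.6641.
u_2 = a_2 − 1.6641·e_1 = (-2.6154, 3.9231).
‖u_2‖ = 4.7150, so e_2 = (-0.5547, 0.8321).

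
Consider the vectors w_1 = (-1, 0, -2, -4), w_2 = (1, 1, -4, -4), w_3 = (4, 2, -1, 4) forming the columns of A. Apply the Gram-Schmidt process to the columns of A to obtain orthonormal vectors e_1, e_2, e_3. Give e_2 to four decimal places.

e_2 = (0.7059, 0.3369, -0.6097, 0.1283)

e_1 = w_1/‖w_1‖ = (-1, 0, -2, -4)/4.5826 = (-0.2182, 0.0000, -0.4364, -0.8729).
r_{12} = e_1·w_2 = 5.0190.
u_2 = w_2 − 5.0190·e_1 = (2.0952, 1.0000, -1.8095, 0.3810).
‖u_2‖ = 2.9681, so e_2 = (0.7059, 0.3369, -0.6097, 0.1283).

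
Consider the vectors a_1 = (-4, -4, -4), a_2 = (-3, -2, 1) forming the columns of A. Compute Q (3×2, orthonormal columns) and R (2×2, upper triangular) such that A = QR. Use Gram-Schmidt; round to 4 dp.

Q = [[-0.5774, -0.5661], [-0.5774, -0.2265], [-0.5774, 0.7926]], R = [[6.9282, 2.3094], [0.0000, 2.9439]]

a_1 = (-4, -4, -4); ‖a_1‖ = 6.9282, so e_1 = (-0.5774, -0.5774, -0.5774).
e_1·a_2 = (-0.5774)·(-3) + (-0.5774)·(-2) + (-0.5774)·1 = 2.3094.
u_2 = a_2 − 2.3094·e_1 = (-1.6667, -0.6667, 2.3333).
‖u_2‖ = 2.9439, so e_2 = (-0.5661, -0.2265, 0.7926).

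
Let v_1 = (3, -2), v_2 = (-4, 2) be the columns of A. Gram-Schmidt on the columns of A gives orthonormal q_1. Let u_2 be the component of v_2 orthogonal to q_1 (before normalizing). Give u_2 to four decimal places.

q_1 = v_1/‖v_1‖ = (3, -2)/3.6056 = (0.8321, -0.5547).
r_{12} = q_1·v_2 = -4.4376.
u_2 = v_2 + 4.4376·q_1 = (-0.3077, -0.4615).

u_2 = (-0.3077, -0.4615)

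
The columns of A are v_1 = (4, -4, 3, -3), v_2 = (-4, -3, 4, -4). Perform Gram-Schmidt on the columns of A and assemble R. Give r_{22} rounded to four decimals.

r_{22} = 7.0000

q_1 = v_1/‖v_1‖ = (4, -4, 3, -3)/7.0711 = (0.5657, -0.5657, 0.4243, -0.4243).
r_{12} = q_1·v_2 = 2.8284.
u_2 = v_2 − 2.8284·q_1 = (-5.6000, -1.4000, 2.8000, -2.8000).
r_{22} = ‖u_2‖ = 7.0000.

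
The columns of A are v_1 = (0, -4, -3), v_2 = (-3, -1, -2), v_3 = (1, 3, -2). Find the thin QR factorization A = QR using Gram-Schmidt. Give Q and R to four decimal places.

q_1 = v_1/‖v_1‖ = (0, -4, -3)/5.0000 = (0.0000, -0.8000, -0.6000).
r_{12} = q_1·v_2 = 2.0000.
u_2 = v_2 − 2.0000·q_1 = (-3.0000, 0.6000, -0.8000).
‖u_2‖ = 3.1623, so q_2 = (-0.9487, 0.1897, -0.2530).
r_{13} = q_1·v_3 = -1.2000; r_{23} = q_2·v_3 = 0.1265.
u_3 = v_3 + 1.2000·q_1 − 0.1265·q_2 = (1.1200, 2.0160, -2.6880).
‖u_3‖ = 3.5418, so q_3 = (0.3162, 0.5692, -0.7589).

Q = [[0.0000, -0.9487, 0.3162], [-0.8000, 0.1897, 0.5692], [-0.6000, -0.2530, -0.7589]], R = [[5.0000, 2.0000, -1.2000], [0.0000, 3.1623, 0.1265], [0.0000, 0.0000, 3.5418]]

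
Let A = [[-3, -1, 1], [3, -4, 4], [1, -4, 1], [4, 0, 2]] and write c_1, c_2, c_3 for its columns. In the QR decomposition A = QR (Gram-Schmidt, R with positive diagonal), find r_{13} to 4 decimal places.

c_1 = (-3, 3, 1, 4); ‖c_1‖ = 5.9161, so q_1 = (-0.5071, 0.5071, 0.1690, 0.6761).
r_{13} = q_1·c_3 = 3.0426.

r_{13} = 3.0426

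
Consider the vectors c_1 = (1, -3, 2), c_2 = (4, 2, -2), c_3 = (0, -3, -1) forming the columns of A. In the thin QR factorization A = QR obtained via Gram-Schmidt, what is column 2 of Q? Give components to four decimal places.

e_1 = c_1/‖c_1‖ = (1, -3, 2)/3.7417 = (0.2673, -0.8018, 0.5345).
r_{12} = e_1·c_2 = -1.6036.
u_2 = c_2 + 1.6036·e_1 = (4.4286, 0.7143, -1.1429).
‖u_2‖ = 4.6291, so e_2 = (0.9567, 0.1543, -0.2469).

e_2 = (0.9567, 0.1543, -0.2469)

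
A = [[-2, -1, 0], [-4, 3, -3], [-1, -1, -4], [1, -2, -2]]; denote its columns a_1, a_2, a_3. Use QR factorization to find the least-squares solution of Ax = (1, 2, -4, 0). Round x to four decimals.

x = (-0.5427, 0.2430, 0.6152)

q_1 = a_1/‖a_1‖ = (-2, -4, -1, 1)/4.6904 = (-0.4264, -0.8528, -0.2132, 0.2132).
r_{12} = q_1·a_2 = -2.3452.
u_2 = a_2 + 2.3452·q_1 = (-2.0000, 1.0000, -1.5000, -1.5000).
‖u_2‖ = 3.0822, so q_2 = (-0.6489, 0.3244, -0.4867, -0.4867).
r_{13} = q_1·a_3 = 2.9848; r_{23} = q_2·a_3 = 1.9467.
u_3 = a_3 − 2.9848·q_1 − 1.9467·q_2 = (2.5359, -1.0861, -2.4163, -1.6890).
‖u_3‖ = 4.0375, so q_3 = (0.6281, -0.2690, -0.5985, -0.4183).
Qᵀb = (-1.2792, 1.9467, 2.4839).
Back-substitute: x_3 = 2.4839/4.0375 = 0.6152.
x_2 = (1.9467 − 1.9467·0.6152)/3.0822 = 0.2430.
x_1 = (-1.2792 + 2.3452·0.2430 − 2.9848·0.6152)/4.6904 = -0.5427.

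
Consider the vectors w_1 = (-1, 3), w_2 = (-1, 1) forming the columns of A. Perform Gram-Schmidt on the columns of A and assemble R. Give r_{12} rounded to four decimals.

w_1 = (-1, 3); ‖w_1‖ = 3.1623, so q_1 = (-0.3162, 0.9487).
r_{12} = q_1·w_2 = 1.2649.

r_{12} = 1.2649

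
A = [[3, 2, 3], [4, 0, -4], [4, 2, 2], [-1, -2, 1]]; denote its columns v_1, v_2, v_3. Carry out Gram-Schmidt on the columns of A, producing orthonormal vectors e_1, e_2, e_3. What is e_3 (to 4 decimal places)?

e_3 = (0.4200, -0.4422, 0.3095, 0.7296)

v_1 = (3, 4, 4, -1); ‖v_1‖ = 6.4807, so e_1 = (0.4629, 0.6172, 0.6172, -0.1543).
e_1·v_2 = 0.4629·2 + 0.6172·0 + 0.6172·2 + (-0.1543)·(-2) = 2.4689.
u_2 = v_2 − 2.4689·e_1 = (0.8571, -1.5238, 0.4762, -1.6190).
‖u_2‖ = 2.4300, so e_2 = (0.3527, -0.6271, 0.1960, -0.6663).
e_1·v_3 = 0.4629·3 + 0.6172·(-4) + 0.6172·2 + (-0.1543)·1 = 0.0000; e_2·v_3 = 0.3527·3 + (-0.6271)·(-4) + 0.1960·2 + (-0.6663)·1 = 3.2922.
u_3 = v_3 + 0.0000·e_1 − 3.2922·e_2 = (1.8387, -1.9355, 1.3548, 3.1935).
‖u_3‖ = 4.3774, so e_3 = (0.4200, -0.4422, 0.3095, 0.7296).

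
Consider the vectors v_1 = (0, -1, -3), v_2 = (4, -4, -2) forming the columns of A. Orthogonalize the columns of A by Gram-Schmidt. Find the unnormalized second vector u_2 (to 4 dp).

e_1 = v_1/‖v_1‖ = (0, -1, -3)/3.1623 = (0.0000, -0.3162, -0.9487).
r_{12} = e_1·v_2 = 3.1623.
u_2 = v_2 − 3.1623·e_1 = (4.0000, -3.0000, 1.0000).

u_2 = (4.0000, -3.0000, 1.0000)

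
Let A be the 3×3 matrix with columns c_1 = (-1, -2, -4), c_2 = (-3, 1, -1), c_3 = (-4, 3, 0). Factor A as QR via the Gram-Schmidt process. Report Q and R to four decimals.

Q = [[-0.2182, -0.8818, 0.4180], [-0.4364, 0.4713, 0.7664], [-0.8729, -0.0152, -0.4877]], R = [[4.5826, 1.0911, -0.4364], [0.0000, 3.1320, 4.9413], [0.0000, 0.0000, 0.6271]]

e_1 = c_1/‖c_1‖ = (-1, -2, -4)/4.5826 = (-0.2182, -0.4364, -0.8729).
r_{12} = e_1·c_2 = 1.0911.
u_2 = c_2 − 1.0911·e_1 = (-2.7619, 1.4762, -0.0476).
‖u_2‖ = 3.1320, so e_2 = (-0.8818, 0.4713, -0.0152).
r_{13} = e_1·c_3 = -0.4364; r_{23} = e_2·c_3 = 4.9413.
u_3 = c_3 + 0.4364·e_1 − 4.9413·e_2 = (0.2621, 0.4806, -0.3058).
‖u_3‖ = 0.6271, so e_3 = (0.4180, 0.7664, -0.4877).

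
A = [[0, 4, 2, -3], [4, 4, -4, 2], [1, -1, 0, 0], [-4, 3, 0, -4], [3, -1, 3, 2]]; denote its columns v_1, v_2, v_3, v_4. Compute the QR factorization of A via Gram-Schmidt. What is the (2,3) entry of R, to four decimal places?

r_{23} = -1.6775

v_1 = (0, 4, 1, -4, 3); ‖v_1‖ = 6.4807, so e_1 = (0.0000, 0.6172, 0.1543, -0.6172, 0.4629).
e_1·v_2 = 0.0000·4 + 0.6172·4 + 0.1543·(-1) + (-0.6172)·3 + 0.4629·(-1) = 0.0000.
u_2 = v_2 − 0.0000·e_1 = (4.0000, 4.0000, -1.0000, 3.0000, -1.0000).
‖u_2‖ = 6.5574, so e_2 = (0.6100, 0.6100, -0.1525, 0.4575, -0.1525).
r_{23} = e_2·v_3 = -1.6775.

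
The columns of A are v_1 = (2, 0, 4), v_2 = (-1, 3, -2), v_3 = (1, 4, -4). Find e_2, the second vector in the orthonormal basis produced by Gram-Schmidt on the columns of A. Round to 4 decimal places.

e_2 = (0.0000, 1.0000, 0.0000)

v_1 = (2, 0, 4); ‖v_1‖ = 4.4721, so e_1 = (0.4472, 0.0000, 0.8944).
e_1·v_2 = 0.4472·(-1) + 0.0000·3 + 0.8944·(-2) = -2.2361.
u_2 = v_2 + 2.2361·e_1 = (0.0000, 3.0000, 0.0000).
‖u_2‖ = 3.0000, so e_2 = (0.0000, 1.0000, 0.0000).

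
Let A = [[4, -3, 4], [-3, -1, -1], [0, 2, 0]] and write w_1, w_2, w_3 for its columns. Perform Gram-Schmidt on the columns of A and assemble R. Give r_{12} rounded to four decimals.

q_1 = w_1/‖w_1‖ = (4, -3, 0)/5.0000 = (0.8000, -0.6000, 0.0000).
r_{12} = q_1·w_2 = -1.8000.

r_{12} = -1.8000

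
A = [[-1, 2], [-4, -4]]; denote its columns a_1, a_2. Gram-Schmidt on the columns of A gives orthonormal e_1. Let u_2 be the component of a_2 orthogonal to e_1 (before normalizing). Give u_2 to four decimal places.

a_1 = (-1, -4); ‖a_1‖ = 4.1231, so e_1 = (-0.2425, -0.9701).
e_1·a_2 = (-0.2425)·2 + (-0.9701)·(-4) = 3.3955.
u_2 = a_2 − 3.3955·e_1 = (2.8235, -0.7059).

u_2 = (2.8235, -0.7059)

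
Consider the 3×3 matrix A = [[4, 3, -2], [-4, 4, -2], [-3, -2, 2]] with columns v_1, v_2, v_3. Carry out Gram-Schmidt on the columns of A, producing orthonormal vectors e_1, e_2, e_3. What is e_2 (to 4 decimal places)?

e_2 = (0.5217, 0.7803, -0.3448)

e_1 = v_1/‖v_1‖ = (4, -4, -3)/6.4031 = (0.6247, -0.6247, -0.4685).
r_{12} = e_1·v_2 = 0.3123.
u_2 = v_2 − 0.3123·e_1 = (2.8049, 4.1951, -1.8537).
‖u_2‖ = 5.3761, so e_2 = (0.5217, 0.7803, -0.3448).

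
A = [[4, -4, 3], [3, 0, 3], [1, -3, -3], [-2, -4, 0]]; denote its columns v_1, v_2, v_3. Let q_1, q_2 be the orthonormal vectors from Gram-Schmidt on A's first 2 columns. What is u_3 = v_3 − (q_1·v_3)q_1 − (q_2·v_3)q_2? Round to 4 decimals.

q_1 = v_1/‖v_1‖ = (4, 3, 1, -2)/5.4772 = (0.7303, 0.5477, 0.1826, -0.3651).
r_{12} = q_1·v_2 = -2.0083.
u_2 = v_2 + 2.0083·q_1 = (-2.5333, 1.1000, -2.6333, -4.7333).
‖u_2‖ = 6.0800, so q_2 = (-0.4167, 0.1809, -0.4331, -0.7785).
r_{13} = q_1·v_3 = 3.2863; r_{23} = q_2·v_3 = 0.5921.
u_3 = v_3 − 3.2863·q_1 − 0.5921·q_2 = (0.8467, 1.0929, -3.3436, 1.6610).

u_3 = (0.8467, 1.0929, -3.3436, 1.6610)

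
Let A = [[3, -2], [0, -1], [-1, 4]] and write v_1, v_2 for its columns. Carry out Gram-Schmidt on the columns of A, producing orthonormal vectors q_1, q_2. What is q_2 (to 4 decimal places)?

v_1 = (3, 0, -1); ‖v_1‖ = 3.1623, so q_1 = (0.9487, 0.0000, -0.3162).
q_1·v_2 = 0.9487·(-2) + 0.0000·(-1) + (-0.3162)·4 = -3.1623.
u_2 = v_2 + 3.1623·q_1 = (1.0000, -1.0000, 3.0000).
‖u_2‖ = 3.3166, so q_2 = (0.3015, -0.3015, 0.9045).

q_2 = (0.3015, -0.3015, 0.9045)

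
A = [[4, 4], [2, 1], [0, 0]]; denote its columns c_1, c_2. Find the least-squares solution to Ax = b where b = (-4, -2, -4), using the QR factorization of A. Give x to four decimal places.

x = (-1.0000, 0.0000)

q_1 = c_1/‖c_1‖ = (4, 2, 0)/4.4721 = (0.8944, 0.4472, 0.0000).
r_{12} = q_1·c_2 = 4.0249.
u_2 = c_2 − 4.0249·q_1 = (0.4000, -0.8000, 0.0000).
‖u_2‖ = 0.8944, so q_2 = (0.4472, -0.8944, 0.0000).
Qᵀb = (-4.4721, 0.0000).
Back-substitute: x_2 = 0.0000/0.8944 = 0.0000.
x_1 = (-4.4721 − 4.0249·0.0000)/4.4721 = -1.0000.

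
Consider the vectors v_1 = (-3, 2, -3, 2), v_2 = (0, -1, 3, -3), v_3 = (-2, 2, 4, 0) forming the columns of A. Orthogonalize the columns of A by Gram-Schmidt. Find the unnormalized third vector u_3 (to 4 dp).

v_1 = (-3, 2, -3, 2); ‖v_1‖ = 5.0990, so e_1 = (-0.5883, 0.3922, -0.5883, 0.3922).
e_1·v_2 = (-0.5883)·0 + 0.3922·(-1) + (-0.5883)·3 + 0.3922·(-3) = -3.3340.
u_2 = v_2 + 3.3340·e_1 = (-1.9615, 0.3077, 1.0385, -1.6923).
‖u_2‖ = 2.8080, so e_2 = (-0.6986, 0.1096, 0.3698, -0.6027).
e_1·v_3 = (-0.5883)·(-2) + 0.3922·2 + (-0.5883)·4 + 0.3922·0 = -0.3922; e_2·v_3 = (-0.6986)·(-2) + 0.1096·2 + 0.3698·4 + (-0.6027)·0 = 3.0956.
u_3 = v_3 + 0.3922·e_1 − 3.0956·e_2 = (-0.0683, 1.8146, 2.6244, 2.0195).

u_3 = (-0.0683, 1.8146, 2.6244, 2.0195)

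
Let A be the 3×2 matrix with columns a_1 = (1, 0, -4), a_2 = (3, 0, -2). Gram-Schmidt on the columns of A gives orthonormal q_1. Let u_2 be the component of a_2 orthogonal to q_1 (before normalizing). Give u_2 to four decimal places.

u_2 = (2.3529, 0.0000, 0.5882)

a_1 = (1, 0, -4); ‖a_1‖ = 4.1231, so q_1 = (0.2425, 0.0000, -0.9701).
q_1·a_2 = 0.2425·3 + 0.0000·0 + (-0.9701)·(-2) = 2.6679.
u_2 = a_2 − 2.6679·q_1 = (2.3529, 0.0000, 0.5882).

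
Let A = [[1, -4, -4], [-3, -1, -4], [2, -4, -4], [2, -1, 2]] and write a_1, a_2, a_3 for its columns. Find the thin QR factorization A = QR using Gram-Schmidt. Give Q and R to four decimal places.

Q = [[0.2357, -0.6489, 0.1964], [-0.7071, -0.5425, 0.2907], [0.4714, -0.5319, -0.4714], [0.4714, 0.0425, 0.8092]], R = [[4.2426, -2.5927, 0.9428], [0.0000, 5.2228, 6.9779], [0.0000, 0.0000, 1.5555]]

a_1 = (1, -3, 2, 2); ‖a_1‖ = 4.2426, so q_1 = (0.2357, -0.7071, 0.4714, 0.4714).
q_1·a_2 = 0.2357·(-4) + (-0.7071)·(-1) + 0.4714·(-4) + 0.4714·(-1) = -2.5927.
u_2 = a_2 + 2.5927·q_1 = (-3.3889, -2.8333, -2.7778, 0.2222).
‖u_2‖ = 5.2228, so q_2 = (-0.6489, -0.5425, -0.5319, 0.0425).
q_1·a_3 = 0.2357·(-4) + (-0.7071)·(-4) + 0.4714·(-4) + 0.4714·2 = 0.9428; q_2·a_3 = (-0.6489)·(-4) + (-0.5425)·(-4) + (-0.5319)·(-4) + 0.0425·2 = 6.9779.
u_3 = a_3 − 0.9428·q_1 − 6.9779·q_2 = (0.3055, 0.4521, -0.7332, 1.2587).
‖u_3‖ = 1.5555, so q_3 = (0.1964, 0.2907, -0.4714, 0.8092).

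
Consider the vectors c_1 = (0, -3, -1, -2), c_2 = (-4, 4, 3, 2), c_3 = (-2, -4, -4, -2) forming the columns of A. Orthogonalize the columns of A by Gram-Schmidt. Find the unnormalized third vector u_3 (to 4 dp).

u_3 = (-1.3457, 0.2974, -2.8401, 0.9740)

e_1 = c_1/‖c_1‖ = (0, -3, -1, -2)/3.7417 = (0.0000, -0.8018, -0.2673, -0.5345).
r_{12} = e_1·c_2 = -5.0780.
u_2 = c_2 + 5.0780·e_1 = (-4.0000, -0.0714, 1.6429, -0.7143).
‖u_2‖ = 4.3834, so e_2 = (-0.9125, -0.0163, 0.3748, -0.1630).
r_{13} = e_1·c_3 = 5.3452; r_{23} = e_2·c_3 = 0.7170.
u_3 = c_3 − 5.3452·e_1 − 0.7170·e_2 = (-1.3457, 0.2974, -2.8401, 0.9740).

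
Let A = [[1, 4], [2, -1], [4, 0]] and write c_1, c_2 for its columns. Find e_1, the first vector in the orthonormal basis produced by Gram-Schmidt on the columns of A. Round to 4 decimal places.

e_1 = (0.2182, 0.4364, 0.8729)

e_1 = c_1/‖c_1‖ = (1, 2, 4)/4.5826 = (0.2182, 0.4364, 0.8729).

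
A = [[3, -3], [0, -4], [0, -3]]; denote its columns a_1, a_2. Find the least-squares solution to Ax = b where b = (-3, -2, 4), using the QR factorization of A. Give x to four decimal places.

x = (-1.1600, -0.1600)

a_1 = (3, 0, 0); ‖a_1‖ = 3.0000, so e_1 = (1.0000, 0.0000, 0.0000).
e_1·a_2 = 1.0000·(-3) + 0.0000·(-4) + 0.0000·(-3) = -3.0000.
u_2 = a_2 + 3.0000·e_1 = (0.0000, -4.0000, -3.0000).
‖u_2‖ = 5.0000, so e_2 = (0.0000, -0.8000, -0.6000).
Qᵀb = (-3.0000, -0.8000).
Back-substitute: x_2 = -0.8000/5.0000 = -0.1600.
x_1 = (-3.0000 + 3.0000·(-0.1600))/3.0000 = -1.1600.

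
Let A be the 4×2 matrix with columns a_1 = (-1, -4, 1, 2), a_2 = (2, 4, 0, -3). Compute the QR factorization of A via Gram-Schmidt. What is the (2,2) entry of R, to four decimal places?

r_{22} = 1.6787

q_1 = a_1/‖a_1‖ = (-1, -4, 1, 2)/4.6904 = (-0.2132, -0.8528, 0.2132, 0.4264).
r_{12} = q_1·a_2 = -5.1168.
u_2 = a_2 + 5.1168·q_1 = (0.9091, -0.3636, 1.0909, -0.8182).
r_{22} = ‖u_2‖ = 1.6787.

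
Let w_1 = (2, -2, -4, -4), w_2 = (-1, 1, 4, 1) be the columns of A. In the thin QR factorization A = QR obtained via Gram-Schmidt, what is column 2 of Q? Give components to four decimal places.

e_2 = (0.0933, -0.0933, 0.7460, -0.6528)

e_1 = w_1/‖w_1‖ = (2, -2, -4, -4)/6.3246 = (0.3162, -0.3162, -0.6325, -0.6325).
r_{12} = e_1·w_2 = -3.7947.
u_2 = w_2 + 3.7947·e_1 = (0.2000, -0.2000, 1.6000, -1.4000).
‖u_2‖ = 2.1448, so e_2 = (0.0933, -0.0933, 0.7460, -0.6528).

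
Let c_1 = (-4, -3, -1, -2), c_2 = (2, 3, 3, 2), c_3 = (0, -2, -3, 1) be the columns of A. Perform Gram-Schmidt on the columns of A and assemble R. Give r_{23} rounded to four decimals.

r_{23} = -2.8378

c_1 = (-4, -3, -1, -2); ‖c_1‖ = 5.4772, so e_1 = (-0.7303, -0.5477, -0.1826, -0.3651).
e_1·c_2 = (-0.7303)·2 + (-0.5477)·3 + (-0.1826)·3 + (-0.3651)·2 = -4.3818.
u_2 = c_2 + 4.3818·e_1 = (-1.2000, 0.6000, 2.2000, 0.4000).
‖u_2‖ = 2.6077, so e_2 = (-0.4602, 0.2301, 0.8437, 0.1534).
r_{23} = e_2·c_3 = -2.8378.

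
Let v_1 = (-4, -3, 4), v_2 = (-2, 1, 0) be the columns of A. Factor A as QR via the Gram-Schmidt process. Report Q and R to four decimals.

q_1 = v_1/‖v_1‖ = (-4, -3, 4)/6.4031 = (-0.6247, -0.4685, 0.6247).
r_{12} = q_1·v_2 = 0.7809.
u_2 = v_2 − 0.7809·q_1 = (-1.5122, 1.3659, -0.4878).
‖u_2‖ = 2.0953, so q_2 = (-0.7217, 0.6519, -0.2328).

Q = [[-0.6247, -0.7217], [-0.4685, 0.6519], [0.6247, -0.2328]], R = [[6.4031, 0.7809], [0.0000, 2.0953]]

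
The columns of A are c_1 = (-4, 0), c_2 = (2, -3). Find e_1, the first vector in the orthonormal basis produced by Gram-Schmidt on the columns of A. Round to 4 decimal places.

e_1 = (-1.0000, 0.0000)

e_1 = c_1/‖c_1‖ = (-4, 0)/4.0000 = (-1.0000, 0.0000).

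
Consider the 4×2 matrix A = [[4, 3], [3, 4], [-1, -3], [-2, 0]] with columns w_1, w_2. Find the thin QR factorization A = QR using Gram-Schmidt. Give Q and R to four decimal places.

e_1 = w_1/‖w_1‖ = (4, 3, -1, -2)/5.4772 = (0.7303, 0.5477, -0.1826, -0.3651).
r_{12} = e_1·w_2 = 4.9295.
u_2 = w_2 − 4.9295·e_1 = (-0.6000, 1.3000, -2.1000, 1.8000).
‖u_2‖ = 3.1145, so e_2 = (-0.1926, 0.4174, -0.6743, 0.5779).

Q = [[0.7303, -0.1926], [0.5477, 0.4174], [-0.1826, -0.6743], [-0.3651, 0.5779]], R = [[5.4772, 4.9295], [0.0000, 3.1145]]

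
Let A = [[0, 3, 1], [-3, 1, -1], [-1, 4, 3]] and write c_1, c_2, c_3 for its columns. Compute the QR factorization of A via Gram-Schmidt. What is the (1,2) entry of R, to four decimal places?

c_1 = (0, -3, -1); ‖c_1‖ = 3.1623, so q_1 = (0.0000, -0.9487, -0.3162).
r_{12} = q_1·c_2 = -2.2136.

r_{12} = -2.2136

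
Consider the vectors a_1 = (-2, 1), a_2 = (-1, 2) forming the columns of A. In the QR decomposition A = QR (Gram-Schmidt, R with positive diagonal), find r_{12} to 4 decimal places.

e_1 = a_1/‖a_1‖ = (-2, 1)/2.2361 = (-0.8944, 0.4472).
r_{12} = e_1·a_2 = 1.7889.

r_{12} = 1.7889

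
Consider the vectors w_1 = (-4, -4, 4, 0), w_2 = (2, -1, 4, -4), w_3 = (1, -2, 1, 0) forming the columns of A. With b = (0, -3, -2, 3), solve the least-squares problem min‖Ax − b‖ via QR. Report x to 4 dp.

w_1 = (-4, -4, 4, 0); ‖w_1‖ = 6.9282, so e_1 = (-0.5774, -0.5774, 0.5774, 0.0000).
e_1·w_2 = (-0.5774)·2 + (-0.5774)·(-1) + 0.5774·4 + 0.0000·(-4) = 1.7321.
u_2 = w_2 − 1.7321·e_1 = (3.0000, 0.0000, 3.0000, -4.0000).
‖u_2‖ = 5.8310, so e_2 = (0.5145, 0.0000, 0.5145, -0.6860).
e_1·w_3 = (-0.5774)·1 + (-0.5774)·(-2) + 0.5774·1 + 0.0000·0 = 1.1547; e_2·w_3 = 0.5145·1 + 0.0000·(-2) + 0.5145·1 + (-0.6860)·0 = 1.0290.
u_3 = w_3 − 1.1547·e_1 − 1.0290·e_2 = (1.1373, -1.3333, -0.1961, 0.7059).
‖u_3‖ = 1.8994, so e_3 = (0.5987, -0.7020, -0.1032, 0.3716).
Qᵀb = (0.5774, -3.0870, 3.4272).
Back-substitute: x_3 = 3.4272/1.8994 = 1.8043.
x_2 = (-3.0870 − 1.0290·1.8043)/5.8310 = -0.8478.
x_1 = (0.5774 − 1.7321·(-0.8478) − 1.1547·1.8043)/6.9282 = -0.0054.

x = (-0.0054, -0.8478, 1.8043)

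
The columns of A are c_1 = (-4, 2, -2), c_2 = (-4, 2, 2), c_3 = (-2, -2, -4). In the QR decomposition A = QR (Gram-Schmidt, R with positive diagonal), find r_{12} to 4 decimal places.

c_1 = (-4, 2, -2); ‖c_1‖ = 4.8990, so q_1 = (-0.8165, 0.4082, -0.4082).
r_{12} = q_1·c_2 = 3.2660.

r_{12} = 3.2660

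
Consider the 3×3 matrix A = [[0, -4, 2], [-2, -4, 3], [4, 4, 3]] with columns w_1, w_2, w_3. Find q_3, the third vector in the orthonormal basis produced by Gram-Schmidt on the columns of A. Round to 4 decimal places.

q_3 = (-0.4082, 0.8165, 0.4082)

w_1 = (0, -2, 4); ‖w_1‖ = 4.4721, so q_1 = (0.0000, -0.4472, 0.8944).
q_1·w_2 = 0.0000·(-4) + (-0.4472)·(-4) + 0.8944·4 = 5.3666.
u_2 = w_2 − 5.3666·q_1 = (-4.0000, -1.6000, -0.8000).
‖u_2‖ = 4.3818, so q_2 = (-0.9129, -0.3651, -0.1826).
q_1·w_3 = 0.0000·2 + (-0.4472)·3 + 0.8944·3 = 1.3416; q_2·w_3 = (-0.9129)·2 + (-0.3651)·3 + (-0.1826)·3 = -3.4689.
u_3 = w_3 − 1.3416·q_1 + 3.4689·q_2 = (-1.1667, 2.3333, 1.1667).
‖u_3‖ = 2.8577, so q_3 = (-0.4082, 0.8165, 0.4082).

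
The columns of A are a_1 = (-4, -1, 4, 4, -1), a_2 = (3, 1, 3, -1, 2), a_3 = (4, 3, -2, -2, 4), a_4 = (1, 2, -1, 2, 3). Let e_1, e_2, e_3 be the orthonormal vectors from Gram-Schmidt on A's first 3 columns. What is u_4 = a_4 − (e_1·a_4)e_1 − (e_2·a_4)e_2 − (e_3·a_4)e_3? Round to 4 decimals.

a_1 = (-4, -1, 4, 4, -1); ‖a_1‖ = 7.0711, so e_1 = (-0.5657, -0.1414, 0.5657, 0.5657, -0.1414).
e_1·a_2 = (-0.5657)·3 + (-0.1414)·1 + 0.5657·3 + 0.5657·(-1) + (-0.1414)·2 = -0.9899.
u_2 = a_2 + 0.9899·e_1 = (2.4400, 0.8600, 3.5600, -0.4400, 1.8600).
‖u_2‖ = 4.7979, so e_2 = (0.5086, 0.1792, 0.7420, -0.0917, 0.3877).
e_1·a_3 = (-0.5657)·4 + (-0.1414)·3 + 0.5657·(-2) + 0.5657·(-2) + (-0.1414)·4 = -5.5154; e_2·a_3 = 0.5086·4 + 0.1792·3 + 0.7420·(-2) + (-0.0917)·(-2) + 0.3877·4 = 2.8221.
u_3 = a_3 + 5.5154·e_1 − 2.8221·e_2 = (-0.5552, 1.7142, -0.9739, 1.3788, 2.1260).
‖u_3‖ = 3.2582, so e_3 = (-0.1704, 0.5261, -0.2989, 0.4232, 0.6525).
e_1·a_4 = (-0.5657)·1 + (-0.1414)·2 + 0.5657·(-1) + 0.5657·2 + (-0.1414)·3 = -0.7071; e_2·a_4 = 0.5086·1 + 0.1792·2 + 0.7420·(-1) + (-0.0917)·2 + 0.3877·3 = 1.1046; e_3·a_4 = (-0.1704)·1 + 0.5261·2 + (-0.2989)·(-1) + 0.4232·2 + 0.6525·3 = 3.9846.
u_4 = a_4 + 0.7071·e_1 − 1.1046·e_2 − 3.9846·e_3 = (0.7172, -0.3943, -0.2286, 0.8151, -0.1282).

u_4 = (0.7172, -0.3943, -0.2286, 0.8151, -0.1282)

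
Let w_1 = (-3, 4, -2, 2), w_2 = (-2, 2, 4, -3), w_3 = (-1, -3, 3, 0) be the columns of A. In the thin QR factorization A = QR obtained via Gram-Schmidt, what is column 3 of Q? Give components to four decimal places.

q_3 = (-0.5871, -0.5208, 0.3503, 0.5113)

w_1 = (-3, 4, -2, 2); ‖w_1‖ = 5.7446, so q_1 = (-0.5222, 0.6963, -0.3482, 0.3482).
q_1·w_2 = (-0.5222)·(-2) + 0.6963·2 + (-0.3482)·4 + 0.3482·(-3) = 0.0000.
u_2 = w_2 − 0.0000·q_1 = (-2.0000, 2.0000, 4.0000, -3.0000).
‖u_2‖ = 5.7446, so q_2 = (-0.3482, 0.3482, 0.6963, -0.5222).
q_1·w_3 = (-0.5222)·(-1) + 0.6963·(-3) + (-0.3482)·3 + 0.3482·0 = -2.6112; q_2·w_3 = (-0.3482)·(-1) + 0.3482·(-3) + 0.6963·3 + (-0.5222)·0 = 1.3926.
u_3 = w_3 + 2.6112·q_1 − 1.3926·q_2 = (-1.8788, -1.6667, 1.1212, 1.6364).
‖u_3‖ = 3.2004, so q_3 = (-0.5871, -0.5208, 0.3503, 0.5113).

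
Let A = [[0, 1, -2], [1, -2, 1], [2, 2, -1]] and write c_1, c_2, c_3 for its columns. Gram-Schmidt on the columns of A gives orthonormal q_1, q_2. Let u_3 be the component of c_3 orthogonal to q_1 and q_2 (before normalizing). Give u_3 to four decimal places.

u_3 = (-1.3171, -0.4390, 0.2195)

q_1 = c_1/‖c_1‖ = (0, 1, 2)/2.2361 = (0.0000, 0.4472, 0.8944).
r_{12} = q_1·c_2 = 0.8944.
u_2 = c_2 − 0.8944·q_1 = (1.0000, -2.4000, 1.2000).
‖u_2‖ = 2.8636, so q_2 = (0.3492, -0.8381, 0.4191).
r_{13} = q_1·c_3 = -0.4472; r_{23} = q_2·c_3 = -1.9556.
u_3 = c_3 + 0.4472·q_1 + 1.9556·q_2 = (-1.3171, -0.4390, 0.2195).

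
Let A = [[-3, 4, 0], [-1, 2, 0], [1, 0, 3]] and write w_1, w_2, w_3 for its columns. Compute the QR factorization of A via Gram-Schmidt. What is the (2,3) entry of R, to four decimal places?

w_1 = (-3, -1, 1); ‖w_1‖ = 3.3166, so q_1 = (-0.9045, -0.3015, 0.3015).
q_1·w_2 = (-0.9045)·4 + (-0.3015)·2 + 0.3015·0 = -4.2212.
u_2 = w_2 + 4.2212·q_1 = (0.1818, 0.7273, 1.2727).
‖u_2‖ = 1.4771, so q_2 = (0.1231, 0.4924, 0.8616).
r_{23} = q_2·w_3 = 2.5849.

r_{23} = 2.5849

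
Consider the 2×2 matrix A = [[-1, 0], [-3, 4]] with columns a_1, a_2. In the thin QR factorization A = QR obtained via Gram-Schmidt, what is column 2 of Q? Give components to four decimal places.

a_1 = (-1, -3); ‖a_1‖ = 3.1623, so q_1 = (-0.3162, -0.9487).
q_1·a_2 = (-0.3162)·0 + (-0.9487)·4 = -3.7947.
u_2 = a_2 + 3.7947·q_1 = (-1.2000, 0.4000).
‖u_2‖ = 1.2649, so q_2 = (-0.9487, 0.3162).

q_2 = (-0.9487, 0.3162)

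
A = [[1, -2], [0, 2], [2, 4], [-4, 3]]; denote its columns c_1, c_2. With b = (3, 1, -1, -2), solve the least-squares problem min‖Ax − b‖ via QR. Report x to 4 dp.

x = (0.3242, -0.3653)

c_1 = (1, 0, 2, -4); ‖c_1‖ = 4.5826, so e_1 = (0.2182, 0.0000, 0.4364, -0.8729).
e_1·c_2 = 0.2182·(-2) + 0.0000·2 + 0.4364·4 + (-0.8729)·3 = -1.3093.
u_2 = c_2 + 1.3093·e_1 = (-1.7143, 2.0000, 4.5714, 1.8571).
‖u_2‖ = 5.5934, so e_2 = (-0.3065, 0.3576, 0.8173, 0.3320).
Qᵀb = (1.9640, -2.0432).
Back-substitute: x_2 = -2.0432/5.5934 = -0.3653.
x_1 = (1.9640 + 1.3093·(-0.3653))/4.5826 = 0.3242.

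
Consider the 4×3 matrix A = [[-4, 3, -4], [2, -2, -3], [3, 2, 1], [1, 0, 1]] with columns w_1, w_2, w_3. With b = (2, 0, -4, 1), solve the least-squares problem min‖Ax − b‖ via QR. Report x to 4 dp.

w_1 = (-4, 2, 3, 1); ‖w_1‖ = 5.4772, so q_1 = (-0.7303, 0.3651, 0.5477, 0.1826).
q_1·w_2 = (-0.7303)·3 + 0.3651·(-2) + 0.5477·2 + 0.1826·0 = -1.8257.
u_2 = w_2 + 1.8257·q_1 = (1.6667, -1.3333, 3.0000, 0.3333).
‖u_2‖ = 3.6968, so q_2 = (0.4508, -0.3607, 0.8115, 0.0902).
q_1·w_3 = (-0.7303)·(-4) + 0.3651·(-3) + 0.5477·1 + 0.1826·1 = 2.5560; q_2·w_3 = 0.4508·(-4) + (-0.3607)·(-3) + 0.8115·1 + 0.0902·1 = 0.1803.
u_3 = w_3 − 2.5560·q_1 − 0.1803·q_2 = (-2.2146, -3.8683, -0.5463, 0.5171).
‖u_3‖ = 4.5204, so q_3 = (-0.4899, -0.8557, -0.1209, 0.1144).
Qᵀb = (-3.4689, -2.2542, -0.3820).
Back-substitute: x_3 = -0.3820/4.5204 = -0.0845.
x_2 = (-2.2542 − 0.1803·(-0.0845))/3.6968 = -0.6056.
x_1 = (-3.4689 + 1.8257·(-0.6056) − 2.5560·(-0.0845))/5.4772 = -0.7958.

x = (-0.7958, -0.6056, -0.0845)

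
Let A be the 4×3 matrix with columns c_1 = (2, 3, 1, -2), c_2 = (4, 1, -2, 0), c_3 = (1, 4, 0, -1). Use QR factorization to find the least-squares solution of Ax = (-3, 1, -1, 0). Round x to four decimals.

q_1 = c_1/‖c_1‖ = (2, 3, 1, -2)/4.2426 = (0.4714, 0.7071, 0.2357, -0.4714).
r_{12} = q_1·c_2 = 2.1213.
u_2 = c_2 − 2.1213·q_1 = (3.0000, -0.5000, -2.5000, 1.0000).
‖u_2‖ = 4.0620, so q_2 = (0.7385, -0.1231, -0.6155, 0.2462).
r_{13} = q_1·c_3 = 3.7712; r_{23} = q_2·c_3 = 0.0000.
u_3 = c_3 − 3.7712·q_1 + 0.0000·q_2 = (-0.7778, 1.3333, -0.8889, 0.7778).
‖u_3‖ = 1.9437, so q_3 = (-0.4002, 0.6860, -0.4573, 0.4002).
Qᵀb = (-0.9428, -1.7233, 2.3438).
Back-substitute: x_3 = 2.3438/1.9437 = 1.2059.
x_2 = (-1.7233 + 0.0000·1.2059)/4.0620 = -0.4242.
x_1 = (-0.9428 − 2.1213·(-0.4242) − 3.7712·1.2059)/4.2426 = -1.0820.

x = (-1.0820, -0.4242, 1.2059)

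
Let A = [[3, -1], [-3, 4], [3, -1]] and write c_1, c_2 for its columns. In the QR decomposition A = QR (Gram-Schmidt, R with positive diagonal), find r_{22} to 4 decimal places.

e_1 = c_1/‖c_1‖ = (3, -3, 3)/5.1962 = (0.5774, -0.5774, 0.5774).
r_{12} = e_1·c_2 = -3.4641.
u_2 = c_2 + 3.4641·e_1 = (1.0000, 2.0000, 1.0000).
r_{22} = ‖u_2‖ = 2.4495.

r_{22} = 2.4495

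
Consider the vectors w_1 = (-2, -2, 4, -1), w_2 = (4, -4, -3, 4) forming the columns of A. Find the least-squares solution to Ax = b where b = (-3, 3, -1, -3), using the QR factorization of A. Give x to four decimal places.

x = (-0.5004, -0.7194)

w_1 = (-2, -2, 4, -1); ‖w_1‖ = 5.0000, so q_1 = (-0.4000, -0.4000, 0.8000, -0.2000).
q_1·w_2 = (-0.4000)·4 + (-0.4000)·(-4) + 0.8000·(-3) + (-0.2000)·4 = -3.2000.
u_2 = w_2 + 3.2000·q_1 = (2.7200, -5.2800, -0.4400, 3.3600).
‖u_2‖ = 6.8381, so q_2 = (0.3978, -0.7721, -0.0643, 0.4914).
Qᵀb = (-0.2000, -4.9195).
Back-substitute: x_2 = -4.9195/6.8381 = -0.7194.
x_1 = (-0.2000 + 3.2000·(-0.7194))/5.0000 = -0.5004.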